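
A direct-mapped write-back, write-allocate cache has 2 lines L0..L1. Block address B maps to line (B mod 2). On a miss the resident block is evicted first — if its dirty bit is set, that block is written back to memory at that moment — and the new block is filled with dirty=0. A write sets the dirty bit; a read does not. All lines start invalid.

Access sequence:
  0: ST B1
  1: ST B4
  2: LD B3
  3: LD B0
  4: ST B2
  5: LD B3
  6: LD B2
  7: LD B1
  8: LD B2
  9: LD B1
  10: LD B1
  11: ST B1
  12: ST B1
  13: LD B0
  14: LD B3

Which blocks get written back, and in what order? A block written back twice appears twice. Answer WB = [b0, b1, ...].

  0 | W B1 → L1 miss [D]
  1 | W B4 → L0 miss [D]
  2 | R B3 → L1 miss wb→B1 [-]
  3 | R B0 → L0 miss wb→B4 [-]
  4 | W B2 → L0 miss [D]
  5 | R B3 → L1 hit [-]
  6 | R B2 → L0 hit [D]
  7 | R B1 → L1 miss [-]
  8 | R B2 → L0 hit [D]
  9 | R B1 → L1 hit [-]
  10 | R B1 → L1 hit [-]
  11 | W B1 → L1 hit [D]
  12 | W B1 → L1 hit [D]
  13 | R B0 → L0 miss wb→B2 [-]
  14 | R B3 → L1 miss wb→B1 [-]

WB = [1, 4, 2, 1]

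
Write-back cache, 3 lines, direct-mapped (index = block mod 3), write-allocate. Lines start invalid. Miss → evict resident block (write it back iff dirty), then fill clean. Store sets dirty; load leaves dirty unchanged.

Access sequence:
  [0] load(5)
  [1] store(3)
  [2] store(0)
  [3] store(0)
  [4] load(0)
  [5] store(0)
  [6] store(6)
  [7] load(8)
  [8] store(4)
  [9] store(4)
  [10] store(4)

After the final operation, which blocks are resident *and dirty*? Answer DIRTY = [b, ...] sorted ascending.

DIRTY = [4, 6]

0: R B5 → L2 miss [-]
1: W B3 → L0 miss [D]
2: W B0 → L0 miss wb→B3 [D]
3: W B0 → L0 hit [D]
4: R B0 → L0 hit [D]
5: W B0 → L0 hit [D]
6: W B6 → L0 miss wb→B0 [D]
7: R B8 → L2 miss [-]
8: W B4 → L1 miss [D]
9: W B4 → L1 hit [D]
10: W B4 → L1 hit [D]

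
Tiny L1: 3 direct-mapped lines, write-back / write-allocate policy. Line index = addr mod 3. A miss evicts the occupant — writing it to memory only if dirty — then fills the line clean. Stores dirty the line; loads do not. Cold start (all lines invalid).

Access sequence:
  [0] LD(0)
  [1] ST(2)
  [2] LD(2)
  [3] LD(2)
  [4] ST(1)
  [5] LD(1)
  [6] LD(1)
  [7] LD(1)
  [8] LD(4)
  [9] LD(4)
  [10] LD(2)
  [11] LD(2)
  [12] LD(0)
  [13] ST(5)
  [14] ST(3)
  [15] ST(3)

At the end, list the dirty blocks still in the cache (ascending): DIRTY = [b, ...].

DIRTY = [3, 5]

  0 | R B0 → L0 miss [-]
  1 | W B2 → L2 miss [D]
  2 | R B2 → L2 hit [D]
  3 | R B2 → L2 hit [D]
  4 | W B1 → L1 miss [D]
  5 | R B1 → L1 hit [D]
  6 | R B1 → L1 hit [D]
  7 | R B1 → L1 hit [D]
  8 | R B4 → L1 miss wb→B1 [-]
  9 | R B4 → L1 hit [-]
  10 | R B2 → L2 hit [D]
  11 | R B2 → L2 hit [D]
  12 | R B0 → L0 hit [-]
  13 | W B5 → L2 miss wb→B2 [D]
  14 | W B3 → L0 miss [D]
  15 | W B3 → L0 hit [D]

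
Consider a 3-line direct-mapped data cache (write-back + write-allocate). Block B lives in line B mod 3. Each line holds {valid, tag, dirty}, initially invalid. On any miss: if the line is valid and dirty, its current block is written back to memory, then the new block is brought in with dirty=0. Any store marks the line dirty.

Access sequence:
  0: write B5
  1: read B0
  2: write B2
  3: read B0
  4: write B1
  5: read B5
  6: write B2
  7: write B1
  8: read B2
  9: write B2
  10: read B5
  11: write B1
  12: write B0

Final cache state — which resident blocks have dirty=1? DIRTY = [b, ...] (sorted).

DIRTY = [0, 1]

0: W B5 → L2 miss [D]
1: R B0 → L0 miss [-]
2: W B2 → L2 miss wb→B5 [D]
3: R B0 → L0 hit [-]
4: W B1 → L1 miss [D]
5: R B5 → L2 miss wb→B2 [-]
6: W B2 → L2 miss [D]
7: W B1 → L1 hit [D]
8: R B2 → L2 hit [D]
9: W B2 → L2 hit [D]
10: R B5 → L2 miss wb→B2 [-]
11: W B1 → L1 hit [D]
12: W B0 → L0 hit [D]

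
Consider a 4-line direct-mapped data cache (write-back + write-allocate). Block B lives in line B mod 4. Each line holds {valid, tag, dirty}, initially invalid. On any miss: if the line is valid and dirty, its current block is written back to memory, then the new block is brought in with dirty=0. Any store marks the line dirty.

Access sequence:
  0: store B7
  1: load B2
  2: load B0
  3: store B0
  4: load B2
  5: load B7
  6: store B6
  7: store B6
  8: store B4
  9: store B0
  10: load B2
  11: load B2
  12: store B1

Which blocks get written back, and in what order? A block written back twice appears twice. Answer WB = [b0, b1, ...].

  0 | W B7 → L3 miss [D]
  1 | R B2 → L2 miss [-]
  2 | R B0 → L0 miss [-]
  3 | W B0 → L0 hit [D]
  4 | R B2 → L2 hit [-]
  5 | R B7 → L3 hit [D]
  6 | W B6 → L2 miss [D]
  7 | W B6 → L2 hit [D]
  8 | W B4 → L0 miss wb→B0 [D]
  9 | W B0 → L0 miss wb→B4 [D]
  10 | R B2 → L2 miss wb→B6 [-]
  11 | R B2 → L2 hit [-]
  12 | W B1 → L1 miss [D]

WB = [0, 4, 6]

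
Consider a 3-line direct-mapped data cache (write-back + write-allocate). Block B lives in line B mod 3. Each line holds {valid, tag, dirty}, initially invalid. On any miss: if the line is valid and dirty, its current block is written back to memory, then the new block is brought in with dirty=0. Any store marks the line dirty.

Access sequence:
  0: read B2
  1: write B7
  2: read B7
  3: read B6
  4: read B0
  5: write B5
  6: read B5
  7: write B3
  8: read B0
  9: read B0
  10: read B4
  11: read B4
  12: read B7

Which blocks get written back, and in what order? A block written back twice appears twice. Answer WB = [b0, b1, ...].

  0 | R B2 → L2 miss [-]
  1 | W B7 → L1 miss [D]
  2 | R B7 → L1 hit [D]
  3 | R B6 → L0 miss [-]
  4 | R B0 → L0 miss [-]
  5 | W B5 → L2 miss [D]
  6 | R B5 → L2 hit [D]
  7 | W B3 → L0 miss [D]
  8 | R B0 → L0 miss wb→B3 [-]
  9 | R B0 → L0 hit [-]
  10 | R B4 → L1 miss wb→B7 [-]
  11 | R B4 → L1 hit [-]
  12 | R B7 → L1 miss [-]

WB = [3, 7]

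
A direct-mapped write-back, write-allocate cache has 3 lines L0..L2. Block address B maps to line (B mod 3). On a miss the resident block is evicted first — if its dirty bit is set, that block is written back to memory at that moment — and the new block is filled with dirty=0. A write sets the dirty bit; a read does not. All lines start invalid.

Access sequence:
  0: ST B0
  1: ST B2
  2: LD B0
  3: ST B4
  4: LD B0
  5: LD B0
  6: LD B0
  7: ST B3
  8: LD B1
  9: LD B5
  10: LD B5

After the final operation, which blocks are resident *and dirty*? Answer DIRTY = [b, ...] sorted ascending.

0: W B0 -> L0 miss  d=D]
1: W B2 -> L2 miss  d=D]
2: R B0 -> L0 hit  d=D]
3: W B4 -> L1 miss  d=D]
4: R B0 -> L0 hit  d=D]
5: R B0 -> L0 hit  d=D]
6: R B0 -> L0 hit  d=D]
7: W B3 -> L0 miss wb->B0  d=D]
8: R B1 -> L1 miss wb->B4  d=-]
9: R B5 -> L2 miss wb->B2  d=-]
10: R B5 -> L2 hit  d=-]

DIRTY = [3]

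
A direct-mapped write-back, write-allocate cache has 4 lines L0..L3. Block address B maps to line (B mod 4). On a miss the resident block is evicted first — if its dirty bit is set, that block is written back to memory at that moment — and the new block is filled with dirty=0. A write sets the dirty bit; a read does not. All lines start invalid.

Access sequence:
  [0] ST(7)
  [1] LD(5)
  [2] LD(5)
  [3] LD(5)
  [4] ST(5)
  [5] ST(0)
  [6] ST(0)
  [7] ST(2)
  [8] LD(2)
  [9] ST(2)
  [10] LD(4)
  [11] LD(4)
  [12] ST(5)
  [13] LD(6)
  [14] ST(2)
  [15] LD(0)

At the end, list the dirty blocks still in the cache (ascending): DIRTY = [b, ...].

DIRTY = [2, 5, 7]

0: W B7 → L3 miss [D]
1: R B5 → L1 miss [-]
2: R B5 → L1 hit [-]
3: R B5 → L1 hit [-]
4: W B5 → L1 hit [D]
5: W B0 → L0 miss [D]
6: W B0 → L0 hit [D]
7: W B2 → L2 miss [D]
8: R B2 → L2 hit [D]
9: W B2 → L2 hit [D]
10: R B4 → L0 miss wb→B0 [-]
11: R B4 → L0 hit [-]
12: W B5 → L1 hit [D]
13: R B6 → L2 miss wb→B2 [-]
14: W B2 → L2 miss [D]
15: R B0 → L0 miss [-]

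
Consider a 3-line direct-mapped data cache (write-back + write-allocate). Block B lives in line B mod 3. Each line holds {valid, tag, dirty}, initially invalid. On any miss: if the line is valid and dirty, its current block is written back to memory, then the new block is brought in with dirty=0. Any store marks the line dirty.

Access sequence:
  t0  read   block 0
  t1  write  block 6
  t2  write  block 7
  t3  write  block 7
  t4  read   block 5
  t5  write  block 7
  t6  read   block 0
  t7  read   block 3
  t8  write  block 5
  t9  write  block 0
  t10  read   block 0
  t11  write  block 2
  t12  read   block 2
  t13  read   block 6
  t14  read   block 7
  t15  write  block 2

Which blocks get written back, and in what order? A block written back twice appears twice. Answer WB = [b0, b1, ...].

0: R B0 → L0 miss [-]
1: W B6 → L0 miss [D]
2: W B7 → L1 miss [D]
3: W B7 → L1 hit [D]
4: R B5 → L2 miss [-]
5: W B7 → L1 hit [D]
6: R B0 → L0 miss wb→B6 [-]
7: R B3 → L0 miss [-]
8: W B5 → L2 hit [D]
9: W B0 → L0 miss [D]
10: R B0 → L0 hit [D]
11: W B2 → L2 miss wb→B5 [D]
12: R B2 → L2 hit [D]
13: R B6 → L0 miss wb→B0 [-]
14: R B7 → L1 hit [D]
15: W B2 → L2 hit [D]

WB = [6, 5, 0]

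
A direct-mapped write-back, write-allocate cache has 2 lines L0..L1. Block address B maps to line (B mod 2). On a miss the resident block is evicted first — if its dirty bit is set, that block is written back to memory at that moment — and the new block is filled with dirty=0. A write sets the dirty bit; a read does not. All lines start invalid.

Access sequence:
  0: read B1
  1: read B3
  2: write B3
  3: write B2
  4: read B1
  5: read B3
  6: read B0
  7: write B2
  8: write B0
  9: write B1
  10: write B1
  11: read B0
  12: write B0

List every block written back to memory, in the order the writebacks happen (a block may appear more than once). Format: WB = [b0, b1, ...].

0: R B1 -> L1 miss  d=-]
1: R B3 -> L1 miss  d=-]
2: W B3 -> L1 hit  d=D]
3: W B2 -> L0 miss  d=D]
4: R B1 -> L1 miss wb->B3  d=-]
5: R B3 -> L1 miss  d=-]
6: R B0 -> L0 miss wb->B2  d=-]
7: W B2 -> L0 miss  d=D]
8: W B0 -> L0 miss wb->B2  d=D]
9: W B1 -> L1 miss  d=D]
10: W B1 -> L1 hit  d=D]
11: R B0 -> L0 hit  d=D]
12: W B0 -> L0 hit  d=D]

WB = [3, 2, 2]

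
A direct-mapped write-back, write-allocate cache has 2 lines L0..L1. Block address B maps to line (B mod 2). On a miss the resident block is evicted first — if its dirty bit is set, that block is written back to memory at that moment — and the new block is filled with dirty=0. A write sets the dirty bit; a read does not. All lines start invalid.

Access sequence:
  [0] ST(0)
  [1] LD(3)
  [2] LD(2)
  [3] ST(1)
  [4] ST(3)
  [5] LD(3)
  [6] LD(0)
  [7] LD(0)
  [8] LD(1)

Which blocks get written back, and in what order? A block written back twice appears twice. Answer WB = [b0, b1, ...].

0: W B0 -> L0 miss  d=D]
1: R B3 -> L1 miss  d=-]
2: R B2 -> L0 miss wb->B0  d=-]
3: W B1 -> L1 miss  d=D]
4: W B3 -> L1 miss wb->B1  d=D]
5: R B3 -> L1 hit  d=D]
6: R B0 -> L0 miss  d=-]
7: R B0 -> L0 hit  d=-]
8: R B1 -> L1 miss wb->B3  d=-]

WB = [0, 1, 3]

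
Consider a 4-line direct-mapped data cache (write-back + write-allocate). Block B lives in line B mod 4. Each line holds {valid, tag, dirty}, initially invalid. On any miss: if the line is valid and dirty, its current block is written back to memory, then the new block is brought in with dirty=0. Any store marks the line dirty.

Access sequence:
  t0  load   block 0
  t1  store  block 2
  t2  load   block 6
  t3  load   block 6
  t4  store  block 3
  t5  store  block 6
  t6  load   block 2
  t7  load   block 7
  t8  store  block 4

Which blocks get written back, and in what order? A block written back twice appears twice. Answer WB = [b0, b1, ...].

WB = [2, 6, 3]

0: R B0 → L0 miss [-]
1: W B2 → L2 miss [D]
2: R B6 → L2 miss wb→B2 [-]
3: R B6 → L2 hit [-]
4: W B3 → L3 miss [D]
5: W B6 → L2 hit [D]
6: R B2 → L2 miss wb→B6 [-]
7: R B7 → L3 miss wb→B3 [-]
8: W B4 → L0 miss [D]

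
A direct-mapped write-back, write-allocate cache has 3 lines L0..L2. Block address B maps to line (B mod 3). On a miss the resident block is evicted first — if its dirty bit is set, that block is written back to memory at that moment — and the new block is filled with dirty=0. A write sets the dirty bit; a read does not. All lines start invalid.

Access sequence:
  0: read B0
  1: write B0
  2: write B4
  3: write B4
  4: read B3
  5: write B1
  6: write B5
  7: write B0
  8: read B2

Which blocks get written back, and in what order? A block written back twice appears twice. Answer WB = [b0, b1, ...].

WB = [0, 4, 5]

0: R B0 → L0 miss [-]
1: W B0 → L0 hit [D]
2: W B4 → L1 miss [D]
3: W B4 → L1 hit [D]
4: R B3 → L0 miss wb→B0 [-]
5: W B1 → L1 miss wb→B4 [D]
6: W B5 → L2 miss [D]
7: W B0 → L0 miss [D]
8: R B2 → L2 miss wb→B5 [-]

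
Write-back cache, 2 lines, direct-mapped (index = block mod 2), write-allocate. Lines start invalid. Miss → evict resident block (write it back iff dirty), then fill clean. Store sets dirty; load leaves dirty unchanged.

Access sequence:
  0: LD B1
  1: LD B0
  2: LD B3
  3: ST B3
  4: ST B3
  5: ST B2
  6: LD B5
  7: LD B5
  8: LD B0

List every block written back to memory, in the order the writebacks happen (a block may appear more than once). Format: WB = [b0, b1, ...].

  0 | R B1 → L1 miss [-]
  1 | R B0 → L0 miss [-]
  2 | R B3 → L1 miss [-]
  3 | W B3 → L1 hit [D]
  4 | W B3 → L1 hit [D]
  5 | W B2 → L0 miss [D]
  6 | R B5 → L1 miss wb→B3 [-]
  7 | R B5 → L1 hit [-]
  8 | R B0 → L0 miss wb→B2 [-]

WB = [3, 2]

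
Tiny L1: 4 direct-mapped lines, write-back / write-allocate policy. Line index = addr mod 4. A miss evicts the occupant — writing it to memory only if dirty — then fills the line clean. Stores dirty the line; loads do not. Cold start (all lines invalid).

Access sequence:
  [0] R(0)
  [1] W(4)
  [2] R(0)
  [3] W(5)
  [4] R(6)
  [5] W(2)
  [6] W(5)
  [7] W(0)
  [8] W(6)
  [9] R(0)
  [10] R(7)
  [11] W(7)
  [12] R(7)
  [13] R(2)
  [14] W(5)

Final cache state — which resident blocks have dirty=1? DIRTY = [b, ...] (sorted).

0: R B0 → L0 miss [-]
1: W B4 → L0 miss [D]
2: R B0 → L0 miss wb→B4 [-]
3: W B5 → L1 miss [D]
4: R B6 → L2 miss [-]
5: W B2 → L2 miss [D]
6: W B5 → L1 hit [D]
7: W B0 → L0 hit [D]
8: W B6 → L2 miss wb→B2 [D]
9: R B0 → L0 hit [D]
10: R B7 → L3 miss [-]
11: W B7 → L3 hit [D]
12: R B7 → L3 hit [D]
13: R B2 → L2 miss wb→B6 [-]
14: W B5 → L1 hit [D]

DIRTY = [0, 5, 7]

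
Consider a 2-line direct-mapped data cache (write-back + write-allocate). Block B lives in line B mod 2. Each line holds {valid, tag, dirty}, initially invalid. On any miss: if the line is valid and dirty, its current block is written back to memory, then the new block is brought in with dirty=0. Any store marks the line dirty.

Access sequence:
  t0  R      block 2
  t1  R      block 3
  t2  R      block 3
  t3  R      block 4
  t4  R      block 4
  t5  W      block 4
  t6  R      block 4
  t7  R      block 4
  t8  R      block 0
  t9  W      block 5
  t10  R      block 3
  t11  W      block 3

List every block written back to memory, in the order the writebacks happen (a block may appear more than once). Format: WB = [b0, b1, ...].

  0 | R B2 → L0 miss [-]
  1 | R B3 → L1 miss [-]
  2 | R B3 → L1 hit [-]
  3 | R B4 → L0 miss [-]
  4 | R B4 → L0 hit [-]
  5 | W B4 → L0 hit [D]
  6 | R B4 → L0 hit [D]
  7 | R B4 → L0 hit [D]
  8 | R B0 → L0 miss wb→B4 [-]
  9 | W B5 → L1 miss [D]
  10 | R B3 → L1 miss wb→B5 [-]
  11 | W B3 → L1 hit [D]

WB = [4, 5]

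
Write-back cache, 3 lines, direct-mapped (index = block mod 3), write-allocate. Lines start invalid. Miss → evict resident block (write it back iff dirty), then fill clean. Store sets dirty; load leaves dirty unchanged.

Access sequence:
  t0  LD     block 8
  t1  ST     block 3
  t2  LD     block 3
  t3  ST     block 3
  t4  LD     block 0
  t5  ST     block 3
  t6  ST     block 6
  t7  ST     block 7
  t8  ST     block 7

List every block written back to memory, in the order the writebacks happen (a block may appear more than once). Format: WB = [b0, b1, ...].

  0 | R B8 → L2 miss [-]
  1 | W B3 → L0 miss [D]
  2 | R B3 → L0 hit [D]
  3 | W B3 → L0 hit [D]
  4 | R B0 → L0 miss wb→B3 [-]
  5 | W B3 → L0 miss [D]
  6 | W B6 → L0 miss wb→B3 [D]
  7 | W B7 → L1 miss [D]
  8 | W B7 → L1 hit [D]

WB = [3, 3]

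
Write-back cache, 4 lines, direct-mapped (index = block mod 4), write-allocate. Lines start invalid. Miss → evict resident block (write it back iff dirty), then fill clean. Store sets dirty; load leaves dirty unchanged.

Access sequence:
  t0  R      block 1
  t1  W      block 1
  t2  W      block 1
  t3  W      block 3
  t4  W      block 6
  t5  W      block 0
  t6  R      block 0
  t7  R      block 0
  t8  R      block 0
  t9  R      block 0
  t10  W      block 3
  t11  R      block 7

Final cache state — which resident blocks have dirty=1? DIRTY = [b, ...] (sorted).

0: R B1 -> L1 miss  d=-]
1: W B1 -> L1 hit  d=D]
2: W B1 -> L1 hit  d=D]
3: W B3 -> L3 miss  d=D]
4: W B6 -> L2 miss  d=D]
5: W B0 -> L0 miss  d=D]
6: R B0 -> L0 hit  d=D]
7: R B0 -> L0 hit  d=D]
8: R B0 -> L0 hit  d=D]
9: R B0 -> L0 hit  d=D]
10: W B3 -> L3 hit  d=D]
11: R B7 -> L3 miss wb->B3  d=-]

DIRTY = [0, 1, 6]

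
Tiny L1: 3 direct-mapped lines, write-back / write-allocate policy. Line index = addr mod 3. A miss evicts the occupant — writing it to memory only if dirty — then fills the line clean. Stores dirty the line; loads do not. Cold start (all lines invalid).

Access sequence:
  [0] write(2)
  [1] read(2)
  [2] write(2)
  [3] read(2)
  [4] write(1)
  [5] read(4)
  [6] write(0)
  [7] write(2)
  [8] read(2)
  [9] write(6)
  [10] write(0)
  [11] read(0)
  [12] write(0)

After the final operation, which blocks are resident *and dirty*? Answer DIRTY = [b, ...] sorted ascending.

DIRTY = [0, 2]

0: W B2 -> L2 miss  d=D]
1: R B2 -> L2 hit  d=D]
2: W B2 -> L2 hit  d=D]
3: R B2 -> L2 hit  d=D]
4: W B1 -> L1 miss  d=D]
5: R B4 -> L1 miss wb->B1  d=-]
6: W B0 -> L0 miss  d=D]
7: W B2 -> L2 hit  d=D]
8: R B2 -> L2 hit  d=D]
9: W B6 -> L0 miss wb->B0  d=D]
10: W B0 -> L0 miss wb->B6  d=D]
11: R B0 -> L0 hit  d=D]
12: W B0 -> L0 hit  d=D]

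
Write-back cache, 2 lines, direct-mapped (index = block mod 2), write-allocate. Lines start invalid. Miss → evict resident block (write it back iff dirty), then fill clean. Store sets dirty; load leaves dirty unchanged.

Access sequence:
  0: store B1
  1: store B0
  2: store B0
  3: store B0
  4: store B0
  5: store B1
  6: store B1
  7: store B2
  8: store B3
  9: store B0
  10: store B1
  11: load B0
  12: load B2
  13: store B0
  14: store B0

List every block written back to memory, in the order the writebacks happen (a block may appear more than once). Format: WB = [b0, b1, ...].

WB = [0, 1, 2, 3, 0]

0: W B1 → L1 miss [D]
1: W B0 → L0 miss [D]
2: W B0 → L0 hit [D]
3: W B0 → L0 hit [D]
4: W B0 → L0 hit [D]
5: W B1 → L1 hit [D]
6: W B1 → L1 hit [D]
7: W B2 → L0 miss wb→B0 [D]
8: W B3 → L1 miss wb→B1 [D]
9: W B0 → L0 miss wb→B2 [D]
10: W B1 → L1 miss wb→B3 [D]
11: R B0 → L0 hit [D]
12: R B2 → L0 miss wb→B0 [-]
13: W B0 → L0 miss [D]
14: W B0 → L0 hit [D]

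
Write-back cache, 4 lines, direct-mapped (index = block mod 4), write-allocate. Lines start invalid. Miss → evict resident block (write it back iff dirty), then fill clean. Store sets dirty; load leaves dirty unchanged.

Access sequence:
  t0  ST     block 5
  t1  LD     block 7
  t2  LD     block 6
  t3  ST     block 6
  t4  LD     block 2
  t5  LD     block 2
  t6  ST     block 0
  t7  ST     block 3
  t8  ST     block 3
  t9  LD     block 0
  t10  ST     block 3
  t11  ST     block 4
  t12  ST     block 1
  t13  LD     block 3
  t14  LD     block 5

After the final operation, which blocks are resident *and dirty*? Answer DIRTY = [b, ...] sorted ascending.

  0 | W B5 → L1 miss [D]
  1 | R B7 → L3 miss [-]
  2 | R B6 → L2 miss [-]
  3 | W B6 → L2 hit [D]
  4 | R B2 → L2 miss wb→B6 [-]
  5 | R B2 → L2 hit [-]
  6 | W B0 → L0 miss [D]
  7 | W B3 → L3 miss [D]
  8 | W B3 → L3 hit [D]
  9 | R B0 → L0 hit [D]
  10 | W B3 → L3 hit [D]
  11 | W B4 → L0 miss wb→B0 [D]
  12 | W B1 → L1 miss wb→B5 [D]
  13 | R B3 → L3 hit [D]
  14 | R B5 → L1 miss wb→B1 [-]

DIRTY = [3, 4]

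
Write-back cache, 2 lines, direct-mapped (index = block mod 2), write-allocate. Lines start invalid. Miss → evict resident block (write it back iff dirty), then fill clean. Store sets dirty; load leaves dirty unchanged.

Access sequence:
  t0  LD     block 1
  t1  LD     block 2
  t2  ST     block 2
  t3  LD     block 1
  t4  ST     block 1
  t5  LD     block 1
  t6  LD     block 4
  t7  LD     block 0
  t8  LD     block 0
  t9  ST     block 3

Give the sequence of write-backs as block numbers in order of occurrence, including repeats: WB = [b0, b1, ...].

WB = [2, 1]

0: R B1 -> L1 miss  d=-]
1: R B2 -> L0 miss  d=-]
2: W B2 -> L0 hit  d=D]
3: R B1 -> L1 hit  d=-]
4: W B1 -> L1 hit  d=D]
5: R B1 -> L1 hit  d=D]
6: R B4 -> L0 miss wb->B2  d=-]
7: R B0 -> L0 miss  d=-]
8: R B0 -> L0 hit  d=-]
9: W B3 -> L1 miss wb->B1  d=D]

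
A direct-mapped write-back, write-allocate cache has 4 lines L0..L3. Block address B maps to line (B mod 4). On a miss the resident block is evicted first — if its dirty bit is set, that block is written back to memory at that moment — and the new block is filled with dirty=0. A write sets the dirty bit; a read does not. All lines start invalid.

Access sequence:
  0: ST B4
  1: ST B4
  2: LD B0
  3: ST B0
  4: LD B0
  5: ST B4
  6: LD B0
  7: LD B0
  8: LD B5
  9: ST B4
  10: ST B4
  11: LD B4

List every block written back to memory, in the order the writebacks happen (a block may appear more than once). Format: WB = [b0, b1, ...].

0: W B4 -> L0 miss  d=D]
1: W B4 -> L0 hit  d=D]
2: R B0 -> L0 miss wb->B4  d=-]
3: W B0 -> L0 hit  d=D]
4: R B0 -> L0 hit  d=D]
5: W B4 -> L0 miss wb->B0  d=D]
6: R B0 -> L0 miss wb->B4  d=-]
7: R B0 -> L0 hit  d=-]
8: R B5 -> L1 miss  d=-]
9: W B4 -> L0 miss  d=D]
10: W B4 -> L0 hit  d=D]
11: R B4 -> L0 hit  d=D]

WB = [4, 0, 4]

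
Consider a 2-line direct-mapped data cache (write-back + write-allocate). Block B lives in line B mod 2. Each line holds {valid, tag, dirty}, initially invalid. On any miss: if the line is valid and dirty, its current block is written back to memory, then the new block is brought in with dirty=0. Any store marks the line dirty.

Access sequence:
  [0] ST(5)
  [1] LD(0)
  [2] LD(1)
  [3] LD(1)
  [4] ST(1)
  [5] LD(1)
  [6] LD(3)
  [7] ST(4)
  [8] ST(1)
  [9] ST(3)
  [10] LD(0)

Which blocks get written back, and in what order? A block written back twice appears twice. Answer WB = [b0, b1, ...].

0: W B5 -> L1 miss  d=D]
1: R B0 -> L0 miss  d=-]
2: R B1 -> L1 miss wb->B5  d=-]
3: R B1 -> L1 hit  d=-]
4: W B1 -> L1 hit  d=D]
5: R B1 -> L1 hit  d=D]
6: R B3 -> L1 miss wb->B1  d=-]
7: W B4 -> L0 miss  d=D]
8: W B1 -> L1 miss  d=D]
9: W B3 -> L1 miss wb->B1  d=D]
10: R B0 -> L0 miss wb->B4  d=-]

WB = [5, 1, 1, 4]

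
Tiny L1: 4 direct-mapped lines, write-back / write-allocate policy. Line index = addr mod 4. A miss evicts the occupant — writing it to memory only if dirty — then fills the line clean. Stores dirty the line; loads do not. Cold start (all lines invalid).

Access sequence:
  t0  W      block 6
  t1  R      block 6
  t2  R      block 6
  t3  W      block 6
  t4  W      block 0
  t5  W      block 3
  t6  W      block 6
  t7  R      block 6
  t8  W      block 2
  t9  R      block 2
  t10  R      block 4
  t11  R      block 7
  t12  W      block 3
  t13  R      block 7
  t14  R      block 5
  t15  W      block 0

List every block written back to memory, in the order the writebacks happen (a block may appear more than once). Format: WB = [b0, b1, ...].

  0 | W B6 → L2 miss [D]
  1 | R B6 → L2 hit [D]
  2 | R B6 → L2 hit [D]
  3 | W B6 → L2 hit [D]
  4 | W B0 → L0 miss [D]
  5 | W B3 → L3 miss [D]
  6 | W B6 → L2 hit [D]
  7 | R B6 → L2 hit [D]
  8 | W B2 → L2 miss wb→B6 [D]
  9 | R B2 → L2 hit [D]
  10 | R B4 → L0 miss wb→B0 [-]
  11 | R B7 → L3 miss wb→B3 [-]
  12 | W B3 → L3 miss [D]
  13 | R B7 → L3 miss wb→B3 [-]
  14 | R B5 → L1 miss [-]
  15 | W B0 → L0 miss [D]

WB = [6, 0, 3, 3]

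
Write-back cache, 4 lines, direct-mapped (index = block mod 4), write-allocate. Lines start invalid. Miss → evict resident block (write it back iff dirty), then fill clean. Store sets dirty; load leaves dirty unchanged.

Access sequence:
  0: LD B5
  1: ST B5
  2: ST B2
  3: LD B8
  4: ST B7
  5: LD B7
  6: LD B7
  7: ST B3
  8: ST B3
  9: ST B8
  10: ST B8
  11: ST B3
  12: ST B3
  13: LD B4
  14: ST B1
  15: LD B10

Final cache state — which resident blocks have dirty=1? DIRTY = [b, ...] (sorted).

0: R B5 -> L1 miss  d=-]
1: W B5 -> L1 hit  d=D]
2: W B2 -> L2 miss  d=D]
3: R B8 -> L0 miss  d=-]
4: W B7 -> L3 miss  d=D]
5: R B7 -> L3 hit  d=D]
6: R B7 -> L3 hit  d=D]
7: W B3 -> L3 miss wb->B7  d=D]
8: W B3 -> L3 hit  d=D]
9: W B8 -> L0 hit  d=D]
10: W B8 -> L0 hit  d=D]
11: W B3 -> L3 hit  d=D]
12: W B3 -> L3 hit  d=D]
13: R B4 -> L0 miss wb->B8  d=-]
14: W B1 -> L1 miss wb->B5  d=D]
15: R B10 -> L2 miss wb->B2  d=-]

DIRTY = [1, 3]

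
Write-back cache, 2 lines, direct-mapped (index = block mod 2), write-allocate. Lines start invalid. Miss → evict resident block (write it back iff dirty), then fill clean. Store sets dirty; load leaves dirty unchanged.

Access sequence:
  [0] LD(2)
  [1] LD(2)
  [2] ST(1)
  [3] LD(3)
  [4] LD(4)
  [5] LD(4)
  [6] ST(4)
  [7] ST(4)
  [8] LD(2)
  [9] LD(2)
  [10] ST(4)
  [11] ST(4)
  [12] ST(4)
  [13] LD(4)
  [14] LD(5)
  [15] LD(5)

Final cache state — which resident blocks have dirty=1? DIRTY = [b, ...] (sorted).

DIRTY = [4]

0: R B2 -> L0 miss  d=-]
1: R B2 -> L0 hit  d=-]
2: W B1 -> L1 miss  d=D]
3: R B3 -> L1 miss wb->B1  d=-]
4: R B4 -> L0 miss  d=-]
5: R B4 -> L0 hit  d=-]
6: W B4 -> L0 hit  d=D]
7: W B4 -> L0 hit  d=D]
8: R B2 -> L0 miss wb->B4  d=-]
9: R B2 -> L0 hit  d=-]
10: W B4 -> L0 miss  d=D]
11: W B4 -> L0 hit  d=D]
12: W B4 -> L0 hit  d=D]
13: R B4 -> L0 hit  d=D]
14: R B5 -> L1 miss  d=-]
15: R B5 -> L1 hit  d=-]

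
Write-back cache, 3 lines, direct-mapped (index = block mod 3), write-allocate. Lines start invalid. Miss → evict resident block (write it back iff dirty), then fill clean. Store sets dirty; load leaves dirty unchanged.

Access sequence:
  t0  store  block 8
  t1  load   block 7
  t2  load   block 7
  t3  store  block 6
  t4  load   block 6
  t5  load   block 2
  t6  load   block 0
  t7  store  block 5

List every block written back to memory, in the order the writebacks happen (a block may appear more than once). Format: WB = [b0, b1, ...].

0: W B8 -> L2 miss  d=D]
1: R B7 -> L1 miss  d=-]
2: R B7 -> L1 hit  d=-]
3: W B6 -> L0 miss  d=D]
4: R B6 -> L0 hit  d=D]
5: R B2 -> L2 miss wb->B8  d=-]
6: R B0 -> L0 miss wb->B6  d=-]
7: W B5 -> L2 miss  d=D]

WB = [8, 6]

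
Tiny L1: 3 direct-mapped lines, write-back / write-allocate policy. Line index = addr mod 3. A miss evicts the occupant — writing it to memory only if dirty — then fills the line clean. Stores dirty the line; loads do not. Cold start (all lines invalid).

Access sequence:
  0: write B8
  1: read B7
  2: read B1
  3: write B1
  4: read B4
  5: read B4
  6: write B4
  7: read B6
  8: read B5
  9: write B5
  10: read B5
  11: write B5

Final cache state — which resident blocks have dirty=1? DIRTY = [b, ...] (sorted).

DIRTY = [4, 5]

0: W B8 → L2 miss [D]
1: R B7 → L1 miss [-]
2: R B1 → L1 miss [-]
3: W B1 → L1 hit [D]
4: R B4 → L1 miss wb→B1 [-]
5: R B4 → L1 hit [-]
6: W B4 → L1 hit [D]
7: R B6 → L0 miss [-]
8: R B5 → L2 miss wb→B8 [-]
9: W B5 → L2 hit [D]
10: R B5 → L2 hit [D]
11: W B5 → L2 hit [D]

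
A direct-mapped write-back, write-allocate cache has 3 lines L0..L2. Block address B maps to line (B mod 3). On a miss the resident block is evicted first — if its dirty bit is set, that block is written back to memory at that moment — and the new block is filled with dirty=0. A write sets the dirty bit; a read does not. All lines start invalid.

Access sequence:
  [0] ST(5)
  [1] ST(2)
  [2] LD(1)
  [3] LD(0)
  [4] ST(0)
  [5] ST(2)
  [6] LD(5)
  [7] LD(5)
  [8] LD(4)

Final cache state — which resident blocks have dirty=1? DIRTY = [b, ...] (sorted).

0: W B5 → L2 miss [D]
1: W B2 → L2 miss wb→B5 [D]
2: R B1 → L1 miss [-]
3: R B0 → L0 miss [-]
4: W B0 → L0 hit [D]
5: W B2 → L2 hit [D]
6: R B5 → L2 miss wb→B2 [-]
7: R B5 → L2 hit [-]
8: R B4 → L1 miss [-]

DIRTY = [0]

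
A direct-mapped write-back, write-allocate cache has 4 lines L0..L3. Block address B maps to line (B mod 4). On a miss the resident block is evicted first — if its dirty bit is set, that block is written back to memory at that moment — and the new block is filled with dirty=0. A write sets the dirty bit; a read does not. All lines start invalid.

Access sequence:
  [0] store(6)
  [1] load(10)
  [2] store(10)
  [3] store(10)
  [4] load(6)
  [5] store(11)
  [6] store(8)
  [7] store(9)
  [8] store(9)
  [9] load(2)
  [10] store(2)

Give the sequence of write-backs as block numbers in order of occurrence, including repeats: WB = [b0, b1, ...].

WB = [6, 10]

  0 | W B6 → L2 miss [D]
  1 | R B10 → L2 miss wb→B6 [-]
  2 | W B10 → L2 hit [D]
  3 | W B10 → L2 hit [D]
  4 | R B6 → L2 miss wb→B10 [-]
  5 | W B11 → L3 miss [D]
  6 | W B8 → L0 miss [D]
  7 | W B9 → L1 miss [D]
  8 | W B9 → L1 hit [D]
  9 | R B2 → L2 miss [-]
  10 | W B2 → L2 hit [D]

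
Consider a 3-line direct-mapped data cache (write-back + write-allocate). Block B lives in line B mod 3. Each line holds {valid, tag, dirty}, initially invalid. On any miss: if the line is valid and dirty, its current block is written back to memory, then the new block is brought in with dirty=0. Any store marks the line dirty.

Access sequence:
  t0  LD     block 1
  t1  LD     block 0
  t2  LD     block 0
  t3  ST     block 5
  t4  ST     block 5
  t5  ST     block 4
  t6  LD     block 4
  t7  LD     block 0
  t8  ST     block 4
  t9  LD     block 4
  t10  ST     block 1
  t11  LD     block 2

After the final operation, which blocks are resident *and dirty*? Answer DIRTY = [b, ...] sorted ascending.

0: R B1 → L1 miss [-]
1: R B0 → L0 miss [-]
2: R B0 → L0 hit [-]
3: W B5 → L2 miss [D]
4: W B5 → L2 hit [D]
5: W B4 → L1 miss [D]
6: R B4 → L1 hit [D]
7: R B0 → L0 hit [-]
8: W B4 → L1 hit [D]
9: R B4 → L1 hit [D]
10: W B1 → L1 miss wb→B4 [D]
11: R B2 → L2 miss wb→B5 [-]

DIRTY = [1]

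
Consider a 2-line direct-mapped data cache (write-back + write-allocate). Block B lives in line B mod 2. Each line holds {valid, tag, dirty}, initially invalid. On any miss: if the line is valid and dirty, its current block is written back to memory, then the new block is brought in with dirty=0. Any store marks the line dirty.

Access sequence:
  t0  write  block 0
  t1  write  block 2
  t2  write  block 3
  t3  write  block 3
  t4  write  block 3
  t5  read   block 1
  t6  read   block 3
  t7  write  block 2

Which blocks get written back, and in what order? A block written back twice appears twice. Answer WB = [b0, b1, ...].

WB = [0, 3]

0: W B0 -> L0 miss  d=D]
1: W B2 -> L0 miss wb->B0  d=D]
2: W B3 -> L1 miss  d=D]
3: W B3 -> L1 hit  d=D]
4: W B3 -> L1 hit  d=D]
5: R B1 -> L1 miss wb->B3  d=-]
6: R B3 -> L1 miss  d=-]
7: W B2 -> L0 hit  d=D]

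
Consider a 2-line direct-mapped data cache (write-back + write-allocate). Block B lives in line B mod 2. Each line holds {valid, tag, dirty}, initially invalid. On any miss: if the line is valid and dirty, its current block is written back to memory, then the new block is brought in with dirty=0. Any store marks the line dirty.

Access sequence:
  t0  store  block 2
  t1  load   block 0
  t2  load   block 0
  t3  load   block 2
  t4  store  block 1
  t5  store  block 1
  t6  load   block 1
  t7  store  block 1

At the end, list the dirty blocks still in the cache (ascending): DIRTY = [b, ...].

0: W B2 -> L0 miss  d=D]
1: R B0 -> L0 miss wb->B2  d=-]
2: R B0 -> L0 hit  d=-]
3: R B2 -> L0 miss  d=-]
4: W B1 -> L1 miss  d=D]
5: W B1 -> L1 hit  d=D]
6: R B1 -> L1 hit  d=D]
7: W B1 -> L1 hit  d=D]

DIRTY = [1]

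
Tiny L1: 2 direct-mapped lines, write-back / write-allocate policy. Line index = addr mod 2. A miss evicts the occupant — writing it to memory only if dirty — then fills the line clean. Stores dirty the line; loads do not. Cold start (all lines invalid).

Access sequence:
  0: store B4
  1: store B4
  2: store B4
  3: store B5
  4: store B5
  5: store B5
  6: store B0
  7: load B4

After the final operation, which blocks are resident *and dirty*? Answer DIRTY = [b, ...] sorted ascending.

0: W B4 → L0 miss [D]
1: W B4 → L0 hit [D]
2: W B4 → L0 hit [D]
3: W B5 → L1 miss [D]
4: W B5 → L1 hit [D]
5: W B5 → L1 hit [D]
6: W B0 → L0 miss wb→B4 [D]
7: R B4 → L0 miss wb→B0 [-]

DIRTY = [5]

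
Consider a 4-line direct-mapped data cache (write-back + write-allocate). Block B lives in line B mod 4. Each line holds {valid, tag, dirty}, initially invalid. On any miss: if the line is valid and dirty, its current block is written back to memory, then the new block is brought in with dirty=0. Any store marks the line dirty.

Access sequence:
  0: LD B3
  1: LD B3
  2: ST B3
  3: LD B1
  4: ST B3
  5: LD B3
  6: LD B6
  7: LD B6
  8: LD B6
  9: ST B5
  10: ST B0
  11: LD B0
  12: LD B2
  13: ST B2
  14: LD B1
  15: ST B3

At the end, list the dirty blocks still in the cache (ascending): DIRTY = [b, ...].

DIRTY = [0, 2, 3]

  0 | R B3 → L3 miss [-]
  1 | R B3 → L3 hit [-]
  2 | W B3 → L3 hit [D]
  3 | R B1 → L1 miss [-]
  4 | W B3 → L3 hit [D]
  5 | R B3 → L3 hit [D]
  6 | R B6 → L2 miss [-]
  7 | R B6 → L2 hit [-]
  8 | R B6 → L2 hit [-]
  9 | W B5 → L1 miss [D]
  10 | W B0 → L0 miss [D]
  11 | R B0 → L0 hit [D]
  12 | R B2 → L2 miss [-]
  13 | W B2 → L2 hit [D]
  14 | R B1 → L1 miss wb→B5 [-]
  15 | W B3 → L3 hit [D]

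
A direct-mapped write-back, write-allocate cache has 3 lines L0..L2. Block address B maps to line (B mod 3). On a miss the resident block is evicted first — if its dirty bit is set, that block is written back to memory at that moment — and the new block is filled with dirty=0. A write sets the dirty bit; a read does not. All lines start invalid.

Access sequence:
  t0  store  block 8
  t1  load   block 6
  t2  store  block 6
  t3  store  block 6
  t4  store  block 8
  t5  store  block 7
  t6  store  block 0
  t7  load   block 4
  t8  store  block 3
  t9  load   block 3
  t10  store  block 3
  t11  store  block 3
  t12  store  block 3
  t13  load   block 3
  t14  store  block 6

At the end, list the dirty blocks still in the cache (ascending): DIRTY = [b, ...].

DIRTY = [6, 8]

0: W B8 → L2 miss [D]
1: R B6 → L0 miss [-]
2: W B6 → L0 hit [D]
3: W B6 → L0 hit [D]
4: W B8 → L2 hit [D]
5: W B7 → L1 miss [D]
6: W B0 → L0 miss wb→B6 [D]
7: R B4 → L1 miss wb→B7 [-]
8: W B3 → L0 miss wb→B0 [D]
9: R B3 → L0 hit [D]
10: W B3 → L0 hit [D]
11: W B3 → L0 hit [D]
12: W B3 → L0 hit [D]
13: R B3 → L0 hit [D]
14: W B6 → L0 miss wb→B3 [D]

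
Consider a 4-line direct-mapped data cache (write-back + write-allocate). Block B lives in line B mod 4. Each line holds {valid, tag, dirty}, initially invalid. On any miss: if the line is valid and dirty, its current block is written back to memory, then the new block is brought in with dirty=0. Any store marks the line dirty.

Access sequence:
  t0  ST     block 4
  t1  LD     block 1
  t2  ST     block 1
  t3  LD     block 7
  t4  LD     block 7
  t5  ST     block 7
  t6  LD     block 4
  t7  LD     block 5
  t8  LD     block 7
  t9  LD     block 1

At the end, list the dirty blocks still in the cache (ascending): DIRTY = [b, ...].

0: W B4 → L0 miss [D]
1: R B1 → L1 miss [-]
2: W B1 → L1 hit [D]
3: R B7 → L3 miss [-]
4: R B7 → L3 hit [-]
5: W B7 → L3 hit [D]
6: R B4 → L0 hit [D]
7: R B5 → L1 miss wb→B1 [-]
8: R B7 → L3 hit [D]
9: R B1 → L1 miss [-]

DIRTY = [4, 7]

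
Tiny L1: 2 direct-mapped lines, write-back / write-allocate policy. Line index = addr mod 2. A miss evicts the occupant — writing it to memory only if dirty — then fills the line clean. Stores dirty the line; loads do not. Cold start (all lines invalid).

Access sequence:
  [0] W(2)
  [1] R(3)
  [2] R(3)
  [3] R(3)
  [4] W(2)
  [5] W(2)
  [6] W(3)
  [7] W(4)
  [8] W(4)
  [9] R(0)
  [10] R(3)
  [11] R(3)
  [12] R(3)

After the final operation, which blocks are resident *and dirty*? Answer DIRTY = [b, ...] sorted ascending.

0: W B2 -> L0 miss  d=D]
1: R B3 -> L1 miss  d=-]
2: R B3 -> L1 hit  d=-]
3: R B3 -> L1 hit  d=-]
4: W B2 -> L0 hit  d=D]
5: W B2 -> L0 hit  d=D]
6: W B3 -> L1 hit  d=D]
7: W B4 -> L0 miss wb->B2  d=D]
8: W B4 -> L0 hit  d=D]
9: R B0 -> L0 miss wb->B4  d=-]
10: R B3 -> L1 hit  d=D]
11: R B3 -> L1 hit  d=D]
12: R B3 -> L1 hit  d=D]

DIRTY = [3]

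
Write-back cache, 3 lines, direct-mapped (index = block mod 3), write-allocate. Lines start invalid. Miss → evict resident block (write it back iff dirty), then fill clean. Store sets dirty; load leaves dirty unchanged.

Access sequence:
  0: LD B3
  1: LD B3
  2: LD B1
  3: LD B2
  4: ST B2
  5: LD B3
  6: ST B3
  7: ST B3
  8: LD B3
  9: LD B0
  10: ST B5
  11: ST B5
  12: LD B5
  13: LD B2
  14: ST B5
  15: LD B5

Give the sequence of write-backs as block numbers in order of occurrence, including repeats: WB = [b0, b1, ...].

  0 | R B3 → L0 miss [-]
  1 | R B3 → L0 hit [-]
  2 | R B1 → L1 miss [-]
  3 | R B2 → L2 miss [-]
  4 | W B2 → L2 hit [D]
  5 | R B3 → L0 hit [-]
  6 | W B3 → L0 hit [D]
  7 | W B3 → L0 hit [D]
  8 | R B3 → L0 hit [D]
  9 | R B0 → L0 miss wb→B3 [-]
  10 | W B5 → L2 miss wb→B2 [D]
  11 | W B5 → L2 hit [D]
  12 | R B5 → L2 hit [D]
  13 | R B2 → L2 miss wb→B5 [-]
  14 | W B5 → L2 miss [D]
  15 | R B5 → L2 hit [D]

WB = [3, 2, 5]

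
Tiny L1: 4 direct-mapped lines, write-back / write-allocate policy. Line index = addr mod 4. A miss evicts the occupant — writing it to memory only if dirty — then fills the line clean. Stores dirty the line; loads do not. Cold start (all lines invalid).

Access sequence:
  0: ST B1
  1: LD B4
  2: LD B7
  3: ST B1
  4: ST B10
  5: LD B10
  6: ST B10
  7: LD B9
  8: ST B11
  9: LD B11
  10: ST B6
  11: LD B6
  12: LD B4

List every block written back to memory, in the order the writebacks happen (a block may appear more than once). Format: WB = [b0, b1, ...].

WB = [1, 10]

  0 | W B1 → L1 miss [D]
  1 | R B4 → L0 miss [-]
  2 | R B7 → L3 miss [-]
  3 | W B1 → L1 hit [D]
  4 | W B10 → L2 miss [D]
  5 | R B10 → L2 hit [D]
  6 | W B10 → L2 hit [D]
  7 | R B9 → L1 miss wb→B1 [-]
  8 | W B11 → L3 miss [D]
  9 | R B11 → L3 hit [D]
  10 | W B6 → L2 miss wb→B10 [D]
  11 | R B6 → L2 hit [D]
  12 | R B4 → L0 hit [-]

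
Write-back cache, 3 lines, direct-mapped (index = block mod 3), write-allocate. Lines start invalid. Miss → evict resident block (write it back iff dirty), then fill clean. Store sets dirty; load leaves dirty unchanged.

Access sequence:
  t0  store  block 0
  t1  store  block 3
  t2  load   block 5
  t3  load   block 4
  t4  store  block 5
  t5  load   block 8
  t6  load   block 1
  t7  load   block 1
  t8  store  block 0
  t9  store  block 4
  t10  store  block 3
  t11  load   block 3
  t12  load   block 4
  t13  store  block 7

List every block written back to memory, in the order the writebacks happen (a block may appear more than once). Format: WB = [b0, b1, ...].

  0 | W B0 → L0 miss [D]
  1 | W B3 → L0 miss wb→B0 [D]
  2 | R B5 → L2 miss [-]
  3 | R B4 → L1 miss [-]
  4 | W B5 → L2 hit [D]
  5 | R B8 → L2 miss wb→B5 [-]
  6 | R B1 → L1 miss [-]
  7 | R B1 → L1 hit [-]
  8 | W B0 → L0 miss wb→B3 [D]
  9 | W B4 → L1 miss [D]
  10 | W B3 → L0 miss wb→B0 [D]
  11 | R B3 → L0 hit [D]
  12 | R B4 → L1 hit [D]
  13 | W B7 → L1 miss wb→B4 [D]

WB = [0, 5, 3, 0, 4]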